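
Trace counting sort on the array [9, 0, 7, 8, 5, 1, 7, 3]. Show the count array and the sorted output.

Count array: [1, 1, 0, 1, 0, 1, 0, 2, 1, 1]
(count[i] = number of elements equal to i)
Cumulative count: [1, 2, 2, 3, 3, 4, 4, 6, 7, 8]
Sorted: [0, 1, 3, 5, 7, 7, 8, 9]


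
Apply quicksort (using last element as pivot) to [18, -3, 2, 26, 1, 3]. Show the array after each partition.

Partition 1: pivot=3 at index 3 -> [-3, 2, 1, 3, 18, 26]
Partition 2: pivot=1 at index 1 -> [-3, 1, 2, 3, 18, 26]
Partition 3: pivot=26 at index 5 -> [-3, 1, 2, 3, 18, 26]


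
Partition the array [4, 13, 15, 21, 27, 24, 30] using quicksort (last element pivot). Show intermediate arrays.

Partition 1: pivot=30 at index 6 -> [4, 13, 15, 21, 27, 24, 30]
Partition 2: pivot=24 at index 4 -> [4, 13, 15, 21, 24, 27, 30]
Partition 3: pivot=21 at index 3 -> [4, 13, 15, 21, 24, 27, 30]
Partition 4: pivot=15 at index 2 -> [4, 13, 15, 21, 24, 27, 30]
Partition 5: pivot=13 at index 1 -> [4, 13, 15, 21, 24, 27, 30]


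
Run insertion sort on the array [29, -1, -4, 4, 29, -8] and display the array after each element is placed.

First element 29 is already 'sorted'
Insert -1: shifted 1 elements -> [-1, 29, -4, 4, 29, -8]
Insert -4: shifted 2 elements -> [-4, -1, 29, 4, 29, -8]
Insert 4: shifted 1 elements -> [-4, -1, 4, 29, 29, -8]
Insert 29: shifted 0 elements -> [-4, -1, 4, 29, 29, -8]
Insert -8: shifted 5 elements -> [-8, -4, -1, 4, 29, 29]


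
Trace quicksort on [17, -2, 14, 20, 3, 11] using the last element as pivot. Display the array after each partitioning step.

Partition 1: pivot=11 at index 2 -> [-2, 3, 11, 20, 17, 14]
Partition 2: pivot=3 at index 1 -> [-2, 3, 11, 20, 17, 14]
Partition 3: pivot=14 at index 3 -> [-2, 3, 11, 14, 17, 20]
Partition 4: pivot=20 at index 5 -> [-2, 3, 11, 14, 17, 20]


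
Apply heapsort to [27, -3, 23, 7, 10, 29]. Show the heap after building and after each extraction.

Build heap: [29, 10, 27, 7, -3, 23]
Extract 29: [27, 10, 23, 7, -3, 29]
Extract 27: [23, 10, -3, 7, 27, 29]
Extract 23: [10, 7, -3, 23, 27, 29]
Extract 10: [7, -3, 10, 23, 27, 29]
Extract 7: [-3, 7, 10, 23, 27, 29]


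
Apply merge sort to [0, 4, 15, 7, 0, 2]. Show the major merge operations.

Divide and conquer:
  Merge [4] + [15] -> [4, 15]
  Merge [0] + [4, 15] -> [0, 4, 15]
  Merge [0] + [2] -> [0, 2]
  Merge [7] + [0, 2] -> [0, 2, 7]
  Merge [0, 4, 15] + [0, 2, 7] -> [0, 0, 2, 4, 7, 15]


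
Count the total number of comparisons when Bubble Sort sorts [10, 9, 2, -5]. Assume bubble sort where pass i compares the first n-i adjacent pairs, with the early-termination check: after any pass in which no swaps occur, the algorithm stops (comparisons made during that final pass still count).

Pass 1: compare adjacent pairs (0,1)..(2,3) = 3 comparison(s), 3 swap(s) -> [9, 2, -5, 10]
Pass 2: compare adjacent pairs (0,1)..(1,2) = 2 comparison(s), 2 swap(s) -> [2, -5, 9, 10]
Pass 3: compare adjacent pairs (0,1)..(0,1) = 1 comparison(s), 1 swap(s) -> [-5, 2, 9, 10]
Every pass made at least one swap, so all n-1 passes run.
Total comparisons: 3 + 2 + 1 = 6


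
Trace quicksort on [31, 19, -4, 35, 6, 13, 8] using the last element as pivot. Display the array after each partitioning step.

Partition 1: pivot=8 at index 2 -> [-4, 6, 8, 35, 19, 13, 31]
Partition 2: pivot=6 at index 1 -> [-4, 6, 8, 35, 19, 13, 31]
Partition 3: pivot=31 at index 5 -> [-4, 6, 8, 19, 13, 31, 35]
Partition 4: pivot=13 at index 3 -> [-4, 6, 8, 13, 19, 31, 35]


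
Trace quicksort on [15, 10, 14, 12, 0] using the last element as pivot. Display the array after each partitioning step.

Partition 1: pivot=0 at index 0 -> [0, 10, 14, 12, 15]
Partition 2: pivot=15 at index 4 -> [0, 10, 14, 12, 15]
Partition 3: pivot=12 at index 2 -> [0, 10, 12, 14, 15]


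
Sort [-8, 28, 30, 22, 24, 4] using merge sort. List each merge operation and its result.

Divide and conquer:
  Merge [28] + [30] -> [28, 30]
  Merge [-8] + [28, 30] -> [-8, 28, 30]
  Merge [24] + [4] -> [4, 24]
  Merge [22] + [4, 24] -> [4, 22, 24]
  Merge [-8, 28, 30] + [4, 22, 24] -> [-8, 4, 22, 24, 28, 30]


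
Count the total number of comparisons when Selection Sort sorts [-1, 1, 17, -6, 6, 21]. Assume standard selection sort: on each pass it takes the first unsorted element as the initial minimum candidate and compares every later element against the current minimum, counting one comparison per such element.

Pass 1: scan indices 1..5 for the minimum = 5 comparison(s); min is -6, place at index 0 -> [-6, 1, 17, -1, 6, 21]
Pass 2: scan indices 2..5 for the minimum = 4 comparison(s); min is -1, place at index 1 -> [-6, -1, 17, 1, 6, 21]
Pass 3: scan indices 3..5 for the minimum = 3 comparison(s); min is 1, place at index 2 -> [-6, -1, 1, 17, 6, 21]
Pass 4: scan indices 4..5 for the minimum = 2 comparison(s); min is 6, place at index 3 -> [-6, -1, 1, 6, 17, 21]
Pass 5: scan indices 5..5 for the minimum = 1 comparison(s); min is 17, place at index 4 -> [-6, -1, 1, 6, 17, 21]
Selection sort always scans the whole unsorted suffix, so the count is (n-1) + (n-2) + ... + 1 = n(n-1)/2 = 6*5/2 = 15 regardless of the input order.
Total comparisons: 5 + 4 + 3 + 2 + 1 = 15


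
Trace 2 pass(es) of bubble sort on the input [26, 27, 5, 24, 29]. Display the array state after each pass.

After pass 1: [26, 5, 24, 27, 29] (2 swaps)
After pass 2: [5, 24, 26, 27, 29] (2 swaps)
Total swaps: 4


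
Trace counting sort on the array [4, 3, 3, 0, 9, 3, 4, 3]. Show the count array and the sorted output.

Count array: [1, 0, 0, 4, 2, 0, 0, 0, 0, 1]
(count[i] = number of elements equal to i)
Cumulative count: [1, 1, 1, 5, 7, 7, 7, 7, 7, 8]
Sorted: [0, 3, 3, 3, 3, 4, 4, 9]


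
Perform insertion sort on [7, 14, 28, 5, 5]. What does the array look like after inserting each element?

First element 7 is already 'sorted'
Insert 14: shifted 0 elements -> [7, 14, 28, 5, 5]
Insert 28: shifted 0 elements -> [7, 14, 28, 5, 5]
Insert 5: shifted 3 elements -> [5, 7, 14, 28, 5]
Insert 5: shifted 3 elements -> [5, 5, 7, 14, 28]


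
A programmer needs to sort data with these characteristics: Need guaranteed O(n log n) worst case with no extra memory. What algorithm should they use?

Best choice: Heapsort
Reason: Heapsort is O(n log n) worst case and sorts in-place; quicksort can degrade to O(n^2)


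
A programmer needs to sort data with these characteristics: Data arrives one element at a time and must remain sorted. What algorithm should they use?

Best choice: Insertion sort
Reason: Insertion sort naturally handles online/streaming input by inserting each new element into sorted position


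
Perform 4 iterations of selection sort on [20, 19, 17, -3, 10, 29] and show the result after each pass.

Pass 1: Select minimum -3 at index 3, swap -> [-3, 19, 17, 20, 10, 29]
Pass 2: Select minimum 10 at index 4, swap -> [-3, 10, 17, 20, 19, 29]
Pass 3: Select minimum 17 at index 2, swap -> [-3, 10, 17, 20, 19, 29]
Pass 4: Select minimum 19 at index 4, swap -> [-3, 10, 17, 19, 20, 29]


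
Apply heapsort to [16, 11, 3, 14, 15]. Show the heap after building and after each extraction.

Build heap: [16, 15, 3, 14, 11]
Extract 16: [15, 14, 3, 11, 16]
Extract 15: [14, 11, 3, 15, 16]
Extract 14: [11, 3, 14, 15, 16]
Extract 11: [3, 11, 14, 15, 16]


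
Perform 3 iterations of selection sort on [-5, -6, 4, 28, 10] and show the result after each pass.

Pass 1: Select minimum -6 at index 1, swap -> [-6, -5, 4, 28, 10]
Pass 2: Select minimum -5 at index 1, swap -> [-6, -5, 4, 28, 10]
Pass 3: Select minimum 4 at index 2, swap -> [-6, -5, 4, 28, 10]


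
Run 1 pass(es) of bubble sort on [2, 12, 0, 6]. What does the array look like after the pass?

After pass 1: [2, 0, 6, 12] (2 swaps)
Total swaps: 2


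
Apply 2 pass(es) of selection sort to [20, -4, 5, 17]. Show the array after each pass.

Pass 1: Select minimum -4 at index 1, swap -> [-4, 20, 5, 17]
Pass 2: Select minimum 5 at index 2, swap -> [-4, 5, 20, 17]


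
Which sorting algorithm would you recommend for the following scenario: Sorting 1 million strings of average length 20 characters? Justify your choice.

Best choice: MSD radix sort or Mergesort
Reason: MSD radix sort is a non-comparison sort that buckets the strings by successive character positions, running in time proportional to the total number of characters examined rather than O(n log n) string comparisons; mergesort is a stable O(n log n)-comparison alternative that works for arbitrary variable-length keys


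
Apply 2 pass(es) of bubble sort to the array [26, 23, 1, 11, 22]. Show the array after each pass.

After pass 1: [23, 1, 11, 22, 26] (4 swaps)
After pass 2: [1, 11, 22, 23, 26] (3 swaps)
Total swaps: 7


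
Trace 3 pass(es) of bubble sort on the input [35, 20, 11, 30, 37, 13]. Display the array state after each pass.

After pass 1: [20, 11, 30, 35, 13, 37] (4 swaps)
After pass 2: [11, 20, 30, 13, 35, 37] (2 swaps)
After pass 3: [11, 20, 13, 30, 35, 37] (1 swaps)
Total swaps: 7


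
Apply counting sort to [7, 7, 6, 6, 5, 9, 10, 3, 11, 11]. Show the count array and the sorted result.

Count array: [0, 0, 0, 1, 0, 1, 2, 2, 0, 1, 1, 2]
(count[i] = number of elements equal to i)
Cumulative count: [0, 0, 0, 1, 1, 2, 4, 6, 6, 7, 8, 10]
Sorted: [3, 5, 6, 6, 7, 7, 9, 10, 11, 11]


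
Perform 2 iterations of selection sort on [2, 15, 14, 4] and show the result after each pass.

Pass 1: Select minimum 2 at index 0, swap -> [2, 15, 14, 4]
Pass 2: Select minimum 4 at index 3, swap -> [2, 4, 14, 15]


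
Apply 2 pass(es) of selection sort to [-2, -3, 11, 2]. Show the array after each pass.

Pass 1: Select minimum -3 at index 1, swap -> [-3, -2, 11, 2]
Pass 2: Select minimum -2 at index 1, swap -> [-3, -2, 11, 2]


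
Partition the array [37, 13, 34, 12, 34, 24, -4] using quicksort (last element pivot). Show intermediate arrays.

Partition 1: pivot=-4 at index 0 -> [-4, 13, 34, 12, 34, 24, 37]
Partition 2: pivot=37 at index 6 -> [-4, 13, 34, 12, 34, 24, 37]
Partition 3: pivot=24 at index 3 -> [-4, 13, 12, 24, 34, 34, 37]
Partition 4: pivot=12 at index 1 -> [-4, 12, 13, 24, 34, 34, 37]
Partition 5: pivot=34 at index 5 -> [-4, 12, 13, 24, 34, 34, 37]


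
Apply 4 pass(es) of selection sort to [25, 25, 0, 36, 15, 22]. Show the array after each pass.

Pass 1: Select minimum 0 at index 2, swap -> [0, 25, 25, 36, 15, 22]
Pass 2: Select minimum 15 at index 4, swap -> [0, 15, 25, 36, 25, 22]
Pass 3: Select minimum 22 at index 5, swap -> [0, 15, 22, 36, 25, 25]
Pass 4: Select minimum 25 at index 4, swap -> [0, 15, 22, 25, 36, 25]


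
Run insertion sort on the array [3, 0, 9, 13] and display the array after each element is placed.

First element 3 is already 'sorted'
Insert 0: shifted 1 elements -> [0, 3, 9, 13]
Insert 9: shifted 0 elements -> [0, 3, 9, 13]
Insert 13: shifted 0 elements -> [0, 3, 9, 13]


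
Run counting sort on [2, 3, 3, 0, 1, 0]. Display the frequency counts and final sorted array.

Count array: [2, 1, 1, 2]
(count[i] = number of elements equal to i)
Cumulative count: [2, 3, 4, 6]
Sorted: [0, 0, 1, 2, 3, 3]


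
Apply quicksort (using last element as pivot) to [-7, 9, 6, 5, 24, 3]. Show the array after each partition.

Partition 1: pivot=3 at index 1 -> [-7, 3, 6, 5, 24, 9]
Partition 2: pivot=9 at index 4 -> [-7, 3, 6, 5, 9, 24]
Partition 3: pivot=5 at index 2 -> [-7, 3, 5, 6, 9, 24]


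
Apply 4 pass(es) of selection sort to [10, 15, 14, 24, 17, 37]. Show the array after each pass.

Pass 1: Select minimum 10 at index 0, swap -> [10, 15, 14, 24, 17, 37]
Pass 2: Select minimum 14 at index 2, swap -> [10, 14, 15, 24, 17, 37]
Pass 3: Select minimum 15 at index 2, swap -> [10, 14, 15, 24, 17, 37]
Pass 4: Select minimum 17 at index 4, swap -> [10, 14, 15, 17, 24, 37]


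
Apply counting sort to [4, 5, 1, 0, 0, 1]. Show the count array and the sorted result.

Count array: [2, 2, 0, 0, 1, 1]
(count[i] = number of elements equal to i)
Cumulative count: [2, 4, 4, 4, 5, 6]
Sorted: [0, 0, 1, 1, 4, 5]


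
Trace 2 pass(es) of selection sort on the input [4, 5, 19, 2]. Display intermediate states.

Pass 1: Select minimum 2 at index 3, swap -> [2, 5, 19, 4]
Pass 2: Select minimum 4 at index 3, swap -> [2, 4, 19, 5]


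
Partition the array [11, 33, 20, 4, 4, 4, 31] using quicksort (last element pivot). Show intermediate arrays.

Partition 1: pivot=31 at index 5 -> [11, 20, 4, 4, 4, 31, 33]
Partition 2: pivot=4 at index 2 -> [4, 4, 4, 20, 11, 31, 33]
Partition 3: pivot=4 at index 1 -> [4, 4, 4, 20, 11, 31, 33]
Partition 4: pivot=11 at index 3 -> [4, 4, 4, 11, 20, 31, 33]


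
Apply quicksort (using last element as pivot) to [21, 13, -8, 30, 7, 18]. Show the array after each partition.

Partition 1: pivot=18 at index 3 -> [13, -8, 7, 18, 21, 30]
Partition 2: pivot=7 at index 1 -> [-8, 7, 13, 18, 21, 30]
Partition 3: pivot=30 at index 5 -> [-8, 7, 13, 18, 21, 30]


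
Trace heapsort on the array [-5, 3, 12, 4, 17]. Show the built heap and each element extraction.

Build heap: [17, 4, 12, -5, 3]
Extract 17: [12, 4, 3, -5, 17]
Extract 12: [4, -5, 3, 12, 17]
Extract 4: [3, -5, 4, 12, 17]
Extract 3: [-5, 3, 4, 12, 17]


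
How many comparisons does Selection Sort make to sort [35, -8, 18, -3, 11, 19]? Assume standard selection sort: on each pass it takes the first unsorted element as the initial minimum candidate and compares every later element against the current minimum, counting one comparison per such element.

Pass 1: scan indices 1..5 for the minimum = 5 comparison(s); min is -8, place at index 0 -> [-8, 35, 18, -3, 11, 19]
Pass 2: scan indices 2..5 for the minimum = 4 comparison(s); min is -3, place at index 1 -> [-8, -3, 18, 35, 11, 19]
Pass 3: scan indices 3..5 for the minimum = 3 comparison(s); min is 11, place at index 2 -> [-8, -3, 11, 35, 18, 19]
Pass 4: scan indices 4..5 for the minimum = 2 comparison(s); min is 18, place at index 3 -> [-8, -3, 11, 18, 35, 19]
Pass 5: scan indices 5..5 for the minimum = 1 comparison(s); min is 19, place at index 4 -> [-8, -3, 11, 18, 19, 35]
Selection sort always scans the whole unsorted suffix, so the count is (n-1) + (n-2) + ... + 1 = n(n-1)/2 = 6*5/2 = 15 regardless of the input order.
Total comparisons: 5 + 4 + 3 + 2 + 1 = 15


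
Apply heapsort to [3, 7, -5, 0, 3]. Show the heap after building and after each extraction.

Build heap: [7, 3, -5, 0, 3]
Extract 7: [3, 3, -5, 0, 7]
Extract 3: [3, 0, -5, 3, 7]
Extract 3: [0, -5, 3, 3, 7]
Extract 0: [-5, 0, 3, 3, 7]


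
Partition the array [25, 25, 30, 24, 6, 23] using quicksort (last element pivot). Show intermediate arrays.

Partition 1: pivot=23 at index 1 -> [6, 23, 30, 24, 25, 25]
Partition 2: pivot=25 at index 4 -> [6, 23, 24, 25, 25, 30]
Partition 3: pivot=25 at index 3 -> [6, 23, 24, 25, 25, 30]


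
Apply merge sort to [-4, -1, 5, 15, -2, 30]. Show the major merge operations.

Divide and conquer:
  Merge [-1] + [5] -> [-1, 5]
  Merge [-4] + [-1, 5] -> [-4, -1, 5]
  Merge [-2] + [30] -> [-2, 30]
  Merge [15] + [-2, 30] -> [-2, 15, 30]
  Merge [-4, -1, 5] + [-2, 15, 30] -> [-4, -2, -1, 5, 15, 30]


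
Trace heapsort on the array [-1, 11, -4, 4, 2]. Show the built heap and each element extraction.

Build heap: [11, 4, -4, -1, 2]
Extract 11: [4, 2, -4, -1, 11]
Extract 4: [2, -1, -4, 4, 11]
Extract 2: [-1, -4, 2, 4, 11]
Extract -1: [-4, -1, 2, 4, 11]


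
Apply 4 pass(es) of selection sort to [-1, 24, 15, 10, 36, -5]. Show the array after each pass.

Pass 1: Select minimum -5 at index 5, swap -> [-5, 24, 15, 10, 36, -1]
Pass 2: Select minimum -1 at index 5, swap -> [-5, -1, 15, 10, 36, 24]
Pass 3: Select minimum 10 at index 3, swap -> [-5, -1, 10, 15, 36, 24]
Pass 4: Select minimum 15 at index 3, swap -> [-5, -1, 10, 15, 36, 24]


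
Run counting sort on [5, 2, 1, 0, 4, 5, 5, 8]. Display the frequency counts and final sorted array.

Count array: [1, 1, 1, 0, 1, 3, 0, 0, 1]
(count[i] = number of elements equal to i)
Cumulative count: [1, 2, 3, 3, 4, 7, 7, 7, 8]
Sorted: [0, 1, 2, 4, 5, 5, 5, 8]


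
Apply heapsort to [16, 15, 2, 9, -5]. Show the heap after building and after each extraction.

Build heap: [16, 15, 2, 9, -5]
Extract 16: [15, 9, 2, -5, 16]
Extract 15: [9, -5, 2, 15, 16]
Extract 9: [2, -5, 9, 15, 16]
Extract 2: [-5, 2, 9, 15, 16]


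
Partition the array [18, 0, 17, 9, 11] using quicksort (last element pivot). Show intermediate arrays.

Partition 1: pivot=11 at index 2 -> [0, 9, 11, 18, 17]
Partition 2: pivot=9 at index 1 -> [0, 9, 11, 18, 17]
Partition 3: pivot=17 at index 3 -> [0, 9, 11, 17, 18]


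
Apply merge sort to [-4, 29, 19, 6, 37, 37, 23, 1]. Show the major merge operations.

Divide and conquer:
  Merge [-4] + [29] -> [-4, 29]
  Merge [19] + [6] -> [6, 19]
  Merge [-4, 29] + [6, 19] -> [-4, 6, 19, 29]
  Merge [37] + [37] -> [37, 37]
  Merge [23] + [1] -> [1, 23]
  Merge [37, 37] + [1, 23] -> [1, 23, 37, 37]
  Merge [-4, 6, 19, 29] + [1, 23, 37, 37] -> [-4, 1, 6, 19, 23, 29, 37, 37]


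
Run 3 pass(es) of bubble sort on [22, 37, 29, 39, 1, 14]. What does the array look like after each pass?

After pass 1: [22, 29, 37, 1, 14, 39] (3 swaps)
After pass 2: [22, 29, 1, 14, 37, 39] (2 swaps)
After pass 3: [22, 1, 14, 29, 37, 39] (2 swaps)
Total swaps: 7


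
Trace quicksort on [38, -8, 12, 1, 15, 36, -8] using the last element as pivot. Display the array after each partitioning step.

Partition 1: pivot=-8 at index 1 -> [-8, -8, 12, 1, 15, 36, 38]
Partition 2: pivot=38 at index 6 -> [-8, -8, 12, 1, 15, 36, 38]
Partition 3: pivot=36 at index 5 -> [-8, -8, 12, 1, 15, 36, 38]
Partition 4: pivot=15 at index 4 -> [-8, -8, 12, 1, 15, 36, 38]
Partition 5: pivot=1 at index 2 -> [-8, -8, 1, 12, 15, 36, 38]


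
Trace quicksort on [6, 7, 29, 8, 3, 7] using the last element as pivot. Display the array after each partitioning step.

Partition 1: pivot=7 at index 3 -> [6, 7, 3, 7, 29, 8]
Partition 2: pivot=3 at index 0 -> [3, 7, 6, 7, 29, 8]
Partition 3: pivot=6 at index 1 -> [3, 6, 7, 7, 29, 8]
Partition 4: pivot=8 at index 4 -> [3, 6, 7, 7, 8, 29]


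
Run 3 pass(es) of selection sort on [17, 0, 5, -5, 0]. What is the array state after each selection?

Pass 1: Select minimum -5 at index 3, swap -> [-5, 0, 5, 17, 0]
Pass 2: Select minimum 0 at index 1, swap -> [-5, 0, 5, 17, 0]
Pass 3: Select minimum 0 at index 4, swap -> [-5, 0, 0, 17, 5]


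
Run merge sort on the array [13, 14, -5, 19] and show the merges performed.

Divide and conquer:
  Merge [13] + [14] -> [13, 14]
  Merge [-5] + [19] -> [-5, 19]
  Merge [13, 14] + [-5, 19] -> [-5, 13, 14, 19]


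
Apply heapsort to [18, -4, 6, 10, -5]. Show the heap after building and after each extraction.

Build heap: [18, 10, 6, -4, -5]
Extract 18: [10, -4, 6, -5, 18]
Extract 10: [6, -4, -5, 10, 18]
Extract 6: [-4, -5, 6, 10, 18]
Extract -4: [-5, -4, 6, 10, 18]


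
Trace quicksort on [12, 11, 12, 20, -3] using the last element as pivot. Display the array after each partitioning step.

Partition 1: pivot=-3 at index 0 -> [-3, 11, 12, 20, 12]
Partition 2: pivot=12 at index 3 -> [-3, 11, 12, 12, 20]
Partition 3: pivot=12 at index 2 -> [-3, 11, 12, 12, 20]


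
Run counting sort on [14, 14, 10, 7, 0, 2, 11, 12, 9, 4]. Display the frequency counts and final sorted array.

Count array: [1, 0, 1, 0, 1, 0, 0, 1, 0, 1, 1, 1, 1, 0, 2]
(count[i] = number of elements equal to i)
Cumulative count: [1, 1, 2, 2, 3, 3, 3, 4, 4, 5, 6, 7, 8, 8, 10]
Sorted: [0, 2, 4, 7, 9, 10, 11, 12, 14, 14]


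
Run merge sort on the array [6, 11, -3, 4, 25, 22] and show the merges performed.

Divide and conquer:
  Merge [11] + [-3] -> [-3, 11]
  Merge [6] + [-3, 11] -> [-3, 6, 11]
  Merge [25] + [22] -> [22, 25]
  Merge [4] + [22, 25] -> [4, 22, 25]
  Merge [-3, 6, 11] + [4, 22, 25] -> [-3, 4, 6, 11, 22, 25]


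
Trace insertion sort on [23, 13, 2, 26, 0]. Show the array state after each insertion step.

First element 23 is already 'sorted'
Insert 13: shifted 1 elements -> [13, 23, 2, 26, 0]
Insert 2: shifted 2 elements -> [2, 13, 23, 26, 0]
Insert 26: shifted 0 elements -> [2, 13, 23, 26, 0]
Insert 0: shifted 4 elements -> [0, 2, 13, 23, 26]


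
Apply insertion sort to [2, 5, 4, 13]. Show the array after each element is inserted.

First element 2 is already 'sorted'
Insert 5: shifted 0 elements -> [2, 5, 4, 13]
Insert 4: shifted 1 elements -> [2, 4, 5, 13]
Insert 13: shifted 0 elements -> [2, 4, 5, 13]


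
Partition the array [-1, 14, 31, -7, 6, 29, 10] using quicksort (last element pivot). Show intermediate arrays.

Partition 1: pivot=10 at index 3 -> [-1, -7, 6, 10, 31, 29, 14]
Partition 2: pivot=6 at index 2 -> [-1, -7, 6, 10, 31, 29, 14]
Partition 3: pivot=-7 at index 0 -> [-7, -1, 6, 10, 31, 29, 14]
Partition 4: pivot=14 at index 4 -> [-7, -1, 6, 10, 14, 29, 31]
Partition 5: pivot=31 at index 6 -> [-7, -1, 6, 10, 14, 29, 31]


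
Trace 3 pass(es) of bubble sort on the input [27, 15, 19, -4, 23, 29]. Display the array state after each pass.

After pass 1: [15, 19, -4, 23, 27, 29] (4 swaps)
After pass 2: [15, -4, 19, 23, 27, 29] (1 swaps)
After pass 3: [-4, 15, 19, 23, 27, 29] (1 swaps)
Total swaps: 6


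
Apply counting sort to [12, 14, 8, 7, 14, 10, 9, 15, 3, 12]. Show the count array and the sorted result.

Count array: [0, 0, 0, 1, 0, 0, 0, 1, 1, 1, 1, 0, 2, 0, 2, 1]
(count[i] = number of elements equal to i)
Cumulative count: [0, 0, 0, 1, 1, 1, 1, 2, 3, 4, 5, 5, 7, 7, 9, 10]
Sorted: [3, 7, 8, 9, 10, 12, 12, 14, 14, 15]


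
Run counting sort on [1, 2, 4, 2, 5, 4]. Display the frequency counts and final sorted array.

Count array: [0, 1, 2, 0, 2, 1]
(count[i] = number of elements equal to i)
Cumulative count: [0, 1, 3, 3, 5, 6]
Sorted: [1, 2, 2, 4, 4, 5]


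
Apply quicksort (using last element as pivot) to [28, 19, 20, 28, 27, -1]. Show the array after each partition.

Partition 1: pivot=-1 at index 0 -> [-1, 19, 20, 28, 27, 28]
Partition 2: pivot=28 at index 5 -> [-1, 19, 20, 28, 27, 28]
Partition 3: pivot=27 at index 3 -> [-1, 19, 20, 27, 28, 28]
Partition 4: pivot=20 at index 2 -> [-1, 19, 20, 27, 28, 28]


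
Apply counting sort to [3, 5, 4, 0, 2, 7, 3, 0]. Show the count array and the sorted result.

Count array: [2, 0, 1, 2, 1, 1, 0, 1]
(count[i] = number of elements equal to i)
Cumulative count: [2, 2, 3, 5, 6, 7, 7, 8]
Sorted: [0, 0, 2, 3, 3, 4, 5, 7]


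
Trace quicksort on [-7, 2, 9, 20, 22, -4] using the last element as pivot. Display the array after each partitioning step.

Partition 1: pivot=-4 at index 1 -> [-7, -4, 9, 20, 22, 2]
Partition 2: pivot=2 at index 2 -> [-7, -4, 2, 20, 22, 9]
Partition 3: pivot=9 at index 3 -> [-7, -4, 2, 9, 22, 20]
Partition 4: pivot=20 at index 4 -> [-7, -4, 2, 9, 20, 22]


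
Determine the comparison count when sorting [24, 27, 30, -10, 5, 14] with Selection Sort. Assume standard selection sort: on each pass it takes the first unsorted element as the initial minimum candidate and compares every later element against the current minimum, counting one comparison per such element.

Pass 1: scan indices 1..5 for the minimum = 5 comparison(s); min is -10, place at index 0 -> [-10, 27, 30, 24, 5, 14]
Pass 2: scan indices 2..5 for the minimum = 4 comparison(s); min is 5, place at index 1 -> [-10, 5, 30, 24, 27, 14]
Pass 3: scan indices 3..5 for the minimum = 3 comparison(s); min is 14, place at index 2 -> [-10, 5, 14, 24, 27, 30]
Pass 4: scan indices 4..5 for the minimum = 2 comparison(s); min is 24, place at index 3 -> [-10, 5, 14, 24, 27, 30]
Pass 5: scan indices 5..5 for the minimum = 1 comparison(s); min is 27, place at index 4 -> [-10, 5, 14, 24, 27, 30]
Selection sort always scans the whole unsorted suffix, so the count is (n-1) + (n-2) + ... + 1 = n(n-1)/2 = 6*5/2 = 15 regardless of the input order.
Total comparisons: 5 + 4 + 3 + 2 + 1 = 15


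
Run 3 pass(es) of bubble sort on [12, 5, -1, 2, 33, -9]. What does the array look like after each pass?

After pass 1: [5, -1, 2, 12, -9, 33] (4 swaps)
After pass 2: [-1, 2, 5, -9, 12, 33] (3 swaps)
After pass 3: [-1, 2, -9, 5, 12, 33] (1 swaps)
Total swaps: 8


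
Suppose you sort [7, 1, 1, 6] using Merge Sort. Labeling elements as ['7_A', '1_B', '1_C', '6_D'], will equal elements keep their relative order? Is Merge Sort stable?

Trace Merge Sort on the labeled array (the key is the number; the letter only tracks identity):
  Merge [7_A] + [1_B] -> [1_B, 7_A]
  Merge [1_C] + [6_D] -> [1_C, 6_D]
  Merge [1_B, 7_A] + [1_C, 6_D] -> [1_B, 1_C, 6_D, 7_A]
Final order: [1_B, 1_C, 6_D, 7_A]
Equal keys:
  value 1: originally 1_B, 1_C; after sorting 1_B, 1_C -> order preserved
All equal keys kept their original relative order. Merge Sort is stable: when the heads of the two halves are equal the merge takes from the left half first.
Answer: Stable


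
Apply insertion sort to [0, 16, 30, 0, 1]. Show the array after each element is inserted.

First element 0 is already 'sorted'
Insert 16: shifted 0 elements -> [0, 16, 30, 0, 1]
Insert 30: shifted 0 elements -> [0, 16, 30, 0, 1]
Insert 0: shifted 2 elements -> [0, 0, 16, 30, 1]
Insert 1: shifted 2 elements -> [0, 0, 1, 16, 30]


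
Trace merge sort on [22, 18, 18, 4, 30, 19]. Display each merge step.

Divide and conquer:
  Merge [18] + [18] -> [18, 18]
  Merge [22] + [18, 18] -> [18, 18, 22]
  Merge [30] + [19] -> [19, 30]
  Merge [4] + [19, 30] -> [4, 19, 30]
  Merge [18, 18, 22] + [4, 19, 30] -> [4, 18, 18, 19, 22, 30]


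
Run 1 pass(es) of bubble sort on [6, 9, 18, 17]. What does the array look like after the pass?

After pass 1: [6, 9, 17, 18] (1 swaps)
Total swaps: 1


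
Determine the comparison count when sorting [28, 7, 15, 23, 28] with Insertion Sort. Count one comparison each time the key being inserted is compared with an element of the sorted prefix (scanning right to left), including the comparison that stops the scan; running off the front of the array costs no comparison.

Insert 7: 28 > 7 (shift), reached front = 1 comparison(s) -> [7, 28, 15, 23, 28]
Insert 15: 28 > 15 (shift), 7 <= 15 (stop) = 2 comparison(s) -> [7, 15, 28, 23, 28]
Insert 23: 28 > 23 (shift), 15 <= 23 (stop) = 2 comparison(s) -> [7, 15, 23, 28, 28]
Insert 28: 28 <= 28 (stop) = 1 comparison(s) -> [7, 15, 23, 28, 28]
Total comparisons: 1 + 2 + 2 + 1 = 6


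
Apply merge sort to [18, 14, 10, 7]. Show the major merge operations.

Divide and conquer:
  Merge [18] + [14] -> [14, 18]
  Merge [10] + [7] -> [7, 10]
  Merge [14, 18] + [7, 10] -> [7, 10, 14, 18]


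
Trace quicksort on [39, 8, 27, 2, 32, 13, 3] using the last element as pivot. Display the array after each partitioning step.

Partition 1: pivot=3 at index 1 -> [2, 3, 27, 39, 32, 13, 8]
Partition 2: pivot=8 at index 2 -> [2, 3, 8, 39, 32, 13, 27]
Partition 3: pivot=27 at index 4 -> [2, 3, 8, 13, 27, 39, 32]
Partition 4: pivot=32 at index 5 -> [2, 3, 8, 13, 27, 32, 39]


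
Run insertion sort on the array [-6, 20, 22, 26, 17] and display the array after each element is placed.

First element -6 is already 'sorted'
Insert 20: shifted 0 elements -> [-6, 20, 22, 26, 17]
Insert 22: shifted 0 elements -> [-6, 20, 22, 26, 17]
Insert 26: shifted 0 elements -> [-6, 20, 22, 26, 17]
Insert 17: shifted 3 elements -> [-6, 17, 20, 22, 26]


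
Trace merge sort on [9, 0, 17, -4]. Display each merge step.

Divide and conquer:
  Merge [9] + [0] -> [0, 9]
  Merge [17] + [-4] -> [-4, 17]
  Merge [0, 9] + [-4, 17] -> [-4, 0, 9, 17]


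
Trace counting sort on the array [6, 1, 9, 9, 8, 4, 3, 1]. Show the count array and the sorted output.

Count array: [0, 2, 0, 1, 1, 0, 1, 0, 1, 2]
(count[i] = number of elements equal to i)
Cumulative count: [0, 2, 2, 3, 4, 4, 5, 5, 6, 8]
Sorted: [1, 1, 3, 4, 6, 8, 9, 9]


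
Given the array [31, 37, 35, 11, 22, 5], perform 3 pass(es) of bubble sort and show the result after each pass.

After pass 1: [31, 35, 11, 22, 5, 37] (4 swaps)
After pass 2: [31, 11, 22, 5, 35, 37] (3 swaps)
After pass 3: [11, 22, 5, 31, 35, 37] (3 swaps)
Total swaps: 10


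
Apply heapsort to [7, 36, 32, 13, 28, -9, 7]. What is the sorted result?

Build heap: [36, 28, 32, 13, 7, -9, 7]
Extract 36: [32, 28, 7, 13, 7, -9, 36]
Extract 32: [28, 13, 7, -9, 7, 32, 36]
Extract 28: [13, 7, 7, -9, 28, 32, 36]
Extract 13: [7, -9, 7, 13, 28, 32, 36]
Extract 7: [7, -9, 7, 13, 28, 32, 36]
Extract 7: [-9, 7, 7, 13, 28, 32, 36]


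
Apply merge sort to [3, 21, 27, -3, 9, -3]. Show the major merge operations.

Divide and conquer:
  Merge [21] + [27] -> [21, 27]
  Merge [3] + [21, 27] -> [3, 21, 27]
  Merge [9] + [-3] -> [-3, 9]
  Merge [-3] + [-3, 9] -> [-3, -3, 9]
  Merge [3, 21, 27] + [-3, -3, 9] -> [-3, -3, 3, 9, 21, 27]


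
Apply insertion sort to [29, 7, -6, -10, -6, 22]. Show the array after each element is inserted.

First element 29 is already 'sorted'
Insert 7: shifted 1 elements -> [7, 29, -6, -10, -6, 22]
Insert -6: shifted 2 elements -> [-6, 7, 29, -10, -6, 22]
Insert -10: shifted 3 elements -> [-10, -6, 7, 29, -6, 22]
Insert -6: shifted 2 elements -> [-10, -6, -6, 7, 29, 22]
Insert 22: shifted 1 elements -> [-10, -6, -6, 7, 22, 29]


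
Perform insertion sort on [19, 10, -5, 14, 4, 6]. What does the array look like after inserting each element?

First element 19 is already 'sorted'
Insert 10: shifted 1 elements -> [10, 19, -5, 14, 4, 6]
Insert -5: shifted 2 elements -> [-5, 10, 19, 14, 4, 6]
Insert 14: shifted 1 elements -> [-5, 10, 14, 19, 4, 6]
Insert 4: shifted 3 elements -> [-5, 4, 10, 14, 19, 6]
Insert 6: shifted 3 elements -> [-5, 4, 6, 10, 14, 19]


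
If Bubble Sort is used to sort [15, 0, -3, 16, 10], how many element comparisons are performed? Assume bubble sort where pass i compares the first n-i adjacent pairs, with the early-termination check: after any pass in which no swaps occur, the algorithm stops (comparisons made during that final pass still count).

Pass 1: compare adjacent pairs (0,1)..(3,4) = 4 comparison(s), 3 swap(s) -> [0, -3, 15, 10, 16]
Pass 2: compare adjacent pairs (0,1)..(2,3) = 3 comparison(s), 2 swap(s) -> [-3, 0, 10, 15, 16]
Pass 3: compare adjacent pairs (0,1)..(1,2) = 2 comparison(s), 0 swap(s) -> [-3, 0, 10, 15, 16]
No swaps in this pass, so bubble sort stops here.
Total comparisons: 4 + 3 + 2 = 9


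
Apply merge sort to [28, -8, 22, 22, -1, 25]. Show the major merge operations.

Divide and conquer:
  Merge [-8] + [22] -> [-8, 22]
  Merge [28] + [-8, 22] -> [-8, 22, 28]
  Merge [-1] + [25] -> [-1, 25]
  Merge [22] + [-1, 25] -> [-1, 22, 25]
  Merge [-8, 22, 28] + [-1, 22, 25] -> [-8, -1, 22, 22, 25, 28]


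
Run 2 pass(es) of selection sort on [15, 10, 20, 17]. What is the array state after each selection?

Pass 1: Select minimum 10 at index 1, swap -> [10, 15, 20, 17]
Pass 2: Select minimum 15 at index 1, swap -> [10, 15, 20, 17]


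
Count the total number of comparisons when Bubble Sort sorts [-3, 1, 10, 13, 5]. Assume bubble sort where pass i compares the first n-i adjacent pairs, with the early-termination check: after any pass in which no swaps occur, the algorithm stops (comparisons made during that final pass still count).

Pass 1: compare adjacent pairs (0,1)..(3,4) = 4 comparison(s), 1 swap(s) -> [-3, 1, 10, 5, 13]
Pass 2: compare adjacent pairs (0,1)..(2,3) = 3 comparison(s), 1 swap(s) -> [-3, 1, 5, 10, 13]
Pass 3: compare adjacent pairs (0,1)..(1,2) = 2 comparison(s), 0 swap(s) -> [-3, 1, 5, 10, 13]
No swaps in this pass, so bubble sort stops here.
Total comparisons: 4 + 3 + 2 = 9


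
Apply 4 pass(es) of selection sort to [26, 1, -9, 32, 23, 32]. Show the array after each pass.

Pass 1: Select minimum -9 at index 2, swap -> [-9, 1, 26, 32, 23, 32]
Pass 2: Select minimum 1 at index 1, swap -> [-9, 1, 26, 32, 23, 32]
Pass 3: Select minimum 23 at index 4, swap -> [-9, 1, 23, 32, 26, 32]
Pass 4: Select minimum 26 at index 4, swap -> [-9, 1, 23, 26, 32, 32]


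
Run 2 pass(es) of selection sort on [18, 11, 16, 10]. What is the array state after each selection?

Pass 1: Select minimum 10 at index 3, swap -> [10, 11, 16, 18]
Pass 2: Select minimum 11 at index 1, swap -> [10, 11, 16, 18]


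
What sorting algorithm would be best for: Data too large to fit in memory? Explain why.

Best choice: External merge sort
Reason: Minimizes disk I/O by sequential reads/writes


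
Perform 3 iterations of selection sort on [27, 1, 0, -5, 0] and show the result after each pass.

Pass 1: Select minimum -5 at index 3, swap -> [-5, 1, 0, 27, 0]
Pass 2: Select minimum 0 at index 2, swap -> [-5, 0, 1, 27, 0]
Pass 3: Select minimum 0 at index 4, swap -> [-5, 0, 0, 27, 1]


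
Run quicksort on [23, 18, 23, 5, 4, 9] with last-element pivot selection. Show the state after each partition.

Partition 1: pivot=9 at index 2 -> [5, 4, 9, 23, 18, 23]
Partition 2: pivot=4 at index 0 -> [4, 5, 9, 23, 18, 23]
Partition 3: pivot=23 at index 5 -> [4, 5, 9, 23, 18, 23]
Partition 4: pivot=18 at index 3 -> [4, 5, 9, 18, 23, 23]


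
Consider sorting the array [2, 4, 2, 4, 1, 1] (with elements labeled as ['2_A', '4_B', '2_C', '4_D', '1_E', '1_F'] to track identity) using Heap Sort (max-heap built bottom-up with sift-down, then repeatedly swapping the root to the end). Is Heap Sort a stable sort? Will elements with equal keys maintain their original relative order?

Trace Heap Sort on the labeled array (the key is the number; the letter only tracks identity):
  Build max-heap: [4_B, 4_D, 2_C, 2_A, 1_E, 1_F]
  Swap root 4_B to index 5, re-heapify first 5 -> [4_D, 2_A, 2_C, 1_F, 1_E, 4_B]
  Swap root 4_D to index 4, re-heapify first 4 -> [2_A, 1_E, 2_C, 1_F, 4_D, 4_B]
  Swap root 2_A to index 3, re-heapify first 3 -> [2_C, 1_E, 1_F, 2_A, 4_D, 4_B]
  Swap root 2_C to index 2, re-heapify first 2 -> [1_F, 1_E, 2_C, 2_A, 4_D, 4_B]
  Swap root 1_F to index 1, re-heapify first 1 -> [1_E, 1_F, 2_C, 2_A, 4_D, 4_B]
Final order: [1_E, 1_F, 2_C, 2_A, 4_D, 4_B]
Equal keys:
  value 1: originally 1_E, 1_F; after sorting 1_E, 1_F -> order preserved
  value 2: originally 2_A, 2_C; after sorting 2_C, 2_A -> order changed
  value 4: originally 4_B, 4_D; after sorting 4_D, 4_B -> order changed
Equal keys were reordered, so Heap Sort is not stable: heap construction and root-to-end swaps move elements without regard to the original order of equal keys. (One such input is enough; an unstable sort may happen to preserve order on other inputs, but it gives no guarantee.)
Answer: Not stable


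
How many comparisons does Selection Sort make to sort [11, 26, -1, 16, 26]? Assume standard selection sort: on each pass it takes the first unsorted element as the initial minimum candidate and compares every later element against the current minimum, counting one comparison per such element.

Pass 1: scan indices 1..4 for the minimum = 4 comparison(s); min is -1, place at index 0 -> [-1, 26, 11, 16, 26]
Pass 2: scan indices 2..4 for the minimum = 3 comparison(s); min is 11, place at index 1 -> [-1, 11, 26, 16, 26]
Pass 3: scan indices 3..4 for the minimum = 2 comparison(s); min is 16, place at index 2 -> [-1, 11, 16, 26, 26]
Pass 4: scan indices 4..4 for the minimum = 1 comparison(s); min is 26, place at index 3 -> [-1, 11, 16, 26, 26]
Selection sort always scans the whole unsorted suffix, so the count is (n-1) + (n-2) + ... + 1 = n(n-1)/2 = 5*4/2 = 10 regardless of the input order.
Total comparisons: 4 + 3 + 2 + 1 = 10


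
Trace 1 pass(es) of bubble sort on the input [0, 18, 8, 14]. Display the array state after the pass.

After pass 1: [0, 8, 14, 18] (2 swaps)
Total swaps: 2


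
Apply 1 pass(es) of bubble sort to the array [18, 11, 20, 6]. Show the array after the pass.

After pass 1: [11, 18, 6, 20] (2 swaps)
Total swaps: 2


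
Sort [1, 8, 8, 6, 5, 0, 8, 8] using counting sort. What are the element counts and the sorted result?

Count array: [1, 1, 0, 0, 0, 1, 1, 0, 4]
(count[i] = number of elements equal to i)
Cumulative count: [1, 2, 2, 2, 2, 3, 4, 4, 8]
Sorted: [0, 1, 5, 6, 8, 8, 8, 8]


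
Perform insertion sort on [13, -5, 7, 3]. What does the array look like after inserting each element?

First element 13 is already 'sorted'
Insert -5: shifted 1 elements -> [-5, 13, 7, 3]
Insert 7: shifted 1 elements -> [-5, 7, 13, 3]
Insert 3: shifted 2 elements -> [-5, 3, 7, 13]


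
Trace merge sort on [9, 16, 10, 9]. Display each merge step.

Divide and conquer:
  Merge [9] + [16] -> [9, 16]
  Merge [10] + [9] -> [9, 10]
  Merge [9, 16] + [9, 10] -> [9, 9, 10, 16]


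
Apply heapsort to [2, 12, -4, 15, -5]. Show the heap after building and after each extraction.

Build heap: [15, 12, -4, 2, -5]
Extract 15: [12, 2, -4, -5, 15]
Extract 12: [2, -5, -4, 12, 15]
Extract 2: [-4, -5, 2, 12, 15]
Extract -4: [-5, -4, 2, 12, 15]


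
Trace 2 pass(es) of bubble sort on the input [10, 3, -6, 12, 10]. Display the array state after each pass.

After pass 1: [3, -6, 10, 10, 12] (3 swaps)
After pass 2: [-6, 3, 10, 10, 12] (1 swaps)
Total swaps: 4


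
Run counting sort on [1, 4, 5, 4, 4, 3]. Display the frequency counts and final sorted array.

Count array: [0, 1, 0, 1, 3, 1]
(count[i] = number of elements equal to i)
Cumulative count: [0, 1, 1, 2, 5, 6]
Sorted: [1, 3, 4, 4, 4, 5]


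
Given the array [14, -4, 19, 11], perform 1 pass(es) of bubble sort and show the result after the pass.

After pass 1: [-4, 14, 11, 19] (2 swaps)
Total swaps: 2


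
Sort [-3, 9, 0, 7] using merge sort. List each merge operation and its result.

Divide and conquer:
  Merge [-3] + [9] -> [-3, 9]
  Merge [0] + [7] -> [0, 7]
  Merge [-3, 9] + [0, 7] -> [-3, 0, 7, 9]


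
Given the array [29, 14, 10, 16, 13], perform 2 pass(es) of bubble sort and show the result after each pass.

After pass 1: [14, 10, 16, 13, 29] (4 swaps)
After pass 2: [10, 14, 13, 16, 29] (2 swaps)
Total swaps: 6


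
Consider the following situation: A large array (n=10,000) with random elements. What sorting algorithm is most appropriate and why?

Best choice: Quicksort or Mergesort
Reason: Both have O(n log n) average case; quicksort has lower constant factors


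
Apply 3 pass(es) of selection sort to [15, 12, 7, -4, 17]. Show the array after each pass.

Pass 1: Select minimum -4 at index 3, swap -> [-4, 12, 7, 15, 17]
Pass 2: Select minimum 7 at index 2, swap -> [-4, 7, 12, 15, 17]
Pass 3: Select minimum 12 at index 2, swap -> [-4, 7, 12, 15, 17]


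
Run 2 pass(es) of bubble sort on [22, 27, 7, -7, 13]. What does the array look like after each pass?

After pass 1: [22, 7, -7, 13, 27] (3 swaps)
After pass 2: [7, -7, 13, 22, 27] (3 swaps)
Total swaps: 6


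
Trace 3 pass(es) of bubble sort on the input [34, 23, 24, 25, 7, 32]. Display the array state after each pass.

After pass 1: [23, 24, 25, 7, 32, 34] (5 swaps)
After pass 2: [23, 24, 7, 25, 32, 34] (1 swaps)
After pass 3: [23, 7, 24, 25, 32, 34] (1 swaps)
Total swaps: 7


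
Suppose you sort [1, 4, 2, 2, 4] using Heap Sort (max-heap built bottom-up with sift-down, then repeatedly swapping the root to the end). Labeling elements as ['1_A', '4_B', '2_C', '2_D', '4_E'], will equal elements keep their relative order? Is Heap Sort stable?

Trace Heap Sort on the labeled array (the key is the number; the letter only tracks identity):
  Build max-heap: [4_B, 4_E, 2_C, 2_D, 1_A]
  Swap root 4_B to index 4, re-heapify first 4 -> [4_E, 2_D, 2_C, 1_A, 4_B]
  Swap root 4_E to index 3, re-heapify first 3 -> [2_D, 1_A, 2_C, 4_E, 4_B]
  Swap root 2_D to index 2, re-heapify first 2 -> [2_C, 1_A, 2_D, 4_E, 4_B]
  Swap root 2_C to index 1, re-heapify first 1 -> [1_A, 2_C, 2_D, 4_E, 4_B]
Final order: [1_A, 2_C, 2_D, 4_E, 4_B]
Equal keys:
  value 2: originally 2_C, 2_D; after sorting 2_C, 2_D -> order preserved
  value 4: originally 4_B, 4_E; after sorting 4_E, 4_B -> order changed
Equal keys were reordered, so Heap Sort is not stable: heap construction and root-to-end swaps move elements without regard to the original order of equal keys. (One such input is enough; an unstable sort may happen to preserve order on other inputs, but it gives no guarantee.)
Answer: Not stable


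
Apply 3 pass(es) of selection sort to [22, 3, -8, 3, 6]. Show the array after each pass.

Pass 1: Select minimum -8 at index 2, swap -> [-8, 3, 22, 3, 6]
Pass 2: Select minimum 3 at index 1, swap -> [-8, 3, 22, 3, 6]
Pass 3: Select minimum 3 at index 3, swap -> [-8, 3, 3, 22, 6]
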